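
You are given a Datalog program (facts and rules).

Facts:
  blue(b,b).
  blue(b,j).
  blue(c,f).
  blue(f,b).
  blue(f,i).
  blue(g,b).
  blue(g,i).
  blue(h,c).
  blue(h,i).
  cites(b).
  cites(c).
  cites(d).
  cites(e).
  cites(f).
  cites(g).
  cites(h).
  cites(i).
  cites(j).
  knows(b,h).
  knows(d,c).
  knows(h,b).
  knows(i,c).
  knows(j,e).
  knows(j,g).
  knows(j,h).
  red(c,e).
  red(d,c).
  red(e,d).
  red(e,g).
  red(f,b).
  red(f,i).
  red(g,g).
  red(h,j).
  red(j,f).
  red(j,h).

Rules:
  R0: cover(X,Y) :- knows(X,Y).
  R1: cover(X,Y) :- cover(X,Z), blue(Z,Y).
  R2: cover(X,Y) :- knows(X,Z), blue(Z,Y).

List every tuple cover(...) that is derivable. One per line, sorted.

cover(b,b)
cover(b,c)
cover(b,f)
cover(b,h)
cover(b,i)
cover(b,j)
cover(d,b)
cover(d,c)
cover(d,f)
cover(d,i)
cover(d,j)
cover(h,b)
cover(h,j)
cover(i,b)
cover(i,c)
cover(i,f)
cover(i,i)
cover(i,j)
cover(j,b)
cover(j,c)
cover(j,e)
cover(j,f)
cover(j,g)
cover(j,h)
cover(j,i)
cover(j,j)

round 1: derive cover(b,h) via R0 from knows(b,h)
round 1: derive cover(d,c) via R0 from knows(d,c)
round 1: derive cover(h,b) via R0 from knows(h,b)
round 1: derive cover(i,c) via R0 from knows(i,c)
round 1: derive cover(j,e) via R0 from knows(j,e)
round 1: derive cover(j,g) via R0 from knows(j,g)
round 1: derive cover(j,h) via R0 from knows(j,h)
round 1: derive cover(b,c) via R2 from knows(b,h), blue(h,c)
round 1: derive cover(b,i) via R2 from knows(b,h), blue(h,i)
round 1: derive cover(d,f) via R2 from knows(d,c), blue(c,f)
round 1: derive cover(h,j) via R2 from knows(h,b), blue(b,j)
round 1: derive cover(i,f) via R2 from knows(i,c), blue(c,f)
round 1: derive cover(j,b) via R2 from knows(j,g), blue(g,b)
round 1: derive cover(j,c) via R2 from knows(j,h), blue(h,c)
round 1: derive cover(j,i) via R2 from knows(j,g), blue(g,i)
round 2: derive cover(b,f) via R1 from cover(b,c), blue(c,f)
round 2: derive cover(d,b) via R1 from cover(d,f), blue(f,b)
round 2: derive cover(d,i) via R1 from cover(d,f), blue(f,i)
round 2: derive cover(i,b) via R1 from cover(i,f), blue(f,b)
round 2: derive cover(i,i) via R1 from cover(i,f), blue(f,i)
round 2: derive cover(j,f) via R1 from cover(j,c), blue(c,f)
round 2: derive cover(j,j) via R1 from cover(j,b), blue(b,j)
round 3: derive cover(b,b) via R1 from cover(b,f), blue(f,b)
round 3: derive cover(d,j) via R1 from cover(d,b), blue(b,j)
round 3: derive cover(i,j) via R1 from cover(i,b), blue(b,j)
round 4: derive cover(b,j) via R1 from cover(b,b), blue(b,j)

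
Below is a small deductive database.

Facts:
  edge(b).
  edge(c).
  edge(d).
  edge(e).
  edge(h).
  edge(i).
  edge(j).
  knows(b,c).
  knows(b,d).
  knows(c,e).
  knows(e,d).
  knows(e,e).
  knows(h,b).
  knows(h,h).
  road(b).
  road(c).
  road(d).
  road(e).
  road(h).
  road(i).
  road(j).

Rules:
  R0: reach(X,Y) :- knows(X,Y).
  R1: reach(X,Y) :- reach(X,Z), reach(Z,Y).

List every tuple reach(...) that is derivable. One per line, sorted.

round 1: derive reach(b,c) via R0 from knows(b,c)
round 1: derive reach(b,d) via R0 from knows(b,d)
round 1: derive reach(c,e) via R0 from knows(c,e)
round 1: derive reach(e,d) via R0 from knows(e,d)
round 1: derive reach(e,e) via R0 from knows(e,e)
round 1: derive reach(h,b) via R0 from knows(h,b)
round 1: derive reach(h,h) via R0 from knows(h,h)
round 2: derive reach(b,e) via R1 from reach(b,c), reach(c,e)
round 2: derive reach(c,d) via R1 from reach(c,e), reach(e,d)
round 2: derive reach(h,c) via R1 from reach(h,b), reach(b,c)
round 2: derive reach(h,d) via R1 from reach(h,b), reach(b,d)
round 3: derive reach(h,e) via R1 from reach(h,b), reach(b,e)

reach(b,c)
reach(b,d)
reach(b,e)
reach(c,d)
reach(c,e)
reach(e,d)
reach(e,e)
reach(h,b)
reach(h,c)
reach(h,d)
reach(h,e)
reach(h,h)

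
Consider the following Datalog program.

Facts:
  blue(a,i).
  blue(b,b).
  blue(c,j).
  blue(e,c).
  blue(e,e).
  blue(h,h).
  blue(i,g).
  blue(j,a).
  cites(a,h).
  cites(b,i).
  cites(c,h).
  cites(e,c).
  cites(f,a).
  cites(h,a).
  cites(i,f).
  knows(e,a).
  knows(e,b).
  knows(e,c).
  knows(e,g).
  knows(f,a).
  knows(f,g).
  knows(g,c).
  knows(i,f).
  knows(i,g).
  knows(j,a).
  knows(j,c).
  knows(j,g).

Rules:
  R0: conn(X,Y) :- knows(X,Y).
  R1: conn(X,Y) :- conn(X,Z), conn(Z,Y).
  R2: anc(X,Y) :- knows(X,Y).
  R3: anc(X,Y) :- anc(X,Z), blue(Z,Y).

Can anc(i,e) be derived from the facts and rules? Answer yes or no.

no

round 1: derive anc(e,a) via R2 from knows(e,a)
round 1: derive anc(e,b) via R2 from knows(e,b)
round 1: derive anc(e,c) via R2 from knows(e,c)
round 1: derive anc(e,g) via R2 from knows(e,g)
round 1: derive anc(f,a) via R2 from knows(f,a)
round 1: derive anc(f,g) via R2 from knows(f,g)
round 1: derive anc(g,c) via R2 from knows(g,c)
round 1: derive anc(i,f) via R2 from knows(i,f)
round 1: derive anc(i,g) via R2 from knows(i,g)
round 1: derive anc(j,a) via R2 from knows(j,a)
round 1: derive anc(j,c) via R2 from knows(j,c)
round 1: derive anc(j,g) via R2 from knows(j,g)
round 2: derive anc(e,i) via R3 from anc(e,a), blue(a,i)
round 2: derive anc(e,j) via R3 from anc(e,c), blue(c,j)
round 2: derive anc(f,i) via R3 from anc(f,a), blue(a,i)
round 2: derive anc(g,j) via R3 from anc(g,c), blue(c,j)
round 2: derive anc(j,i) via R3 from anc(j,a), blue(a,i)
round 2: derive anc(j,j) via R3 from anc(j,c), blue(c,j)
round 3: derive anc(g,a) via R3 from anc(g,j), blue(j,a)
round 4: derive anc(g,i) via R3 from anc(g,a), blue(a,i)
round 5: derive anc(g,g) via R3 from anc(g,i), blue(i,g)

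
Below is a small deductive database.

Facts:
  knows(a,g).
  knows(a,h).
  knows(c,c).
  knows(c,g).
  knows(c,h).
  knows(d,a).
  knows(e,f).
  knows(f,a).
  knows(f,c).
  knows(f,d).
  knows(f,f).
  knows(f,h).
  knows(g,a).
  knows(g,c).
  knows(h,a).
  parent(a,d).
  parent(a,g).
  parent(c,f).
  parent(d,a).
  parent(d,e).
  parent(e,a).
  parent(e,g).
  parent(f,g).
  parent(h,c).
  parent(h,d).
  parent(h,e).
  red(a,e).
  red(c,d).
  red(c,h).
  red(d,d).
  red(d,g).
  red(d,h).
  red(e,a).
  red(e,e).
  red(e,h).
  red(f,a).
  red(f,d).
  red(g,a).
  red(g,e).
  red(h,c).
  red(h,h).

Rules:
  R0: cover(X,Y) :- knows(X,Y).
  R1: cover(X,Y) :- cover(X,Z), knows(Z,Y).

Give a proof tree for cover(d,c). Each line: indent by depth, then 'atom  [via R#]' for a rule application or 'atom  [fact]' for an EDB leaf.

round 1: derive cover(a,g) via R0 from knows(a,g)
round 1: derive cover(a,h) via R0 from knows(a,h)
round 1: derive cover(c,c) via R0 from knows(c,c)
round 1: derive cover(c,g) via R0 from knows(c,g)
round 1: derive cover(c,h) via R0 from knows(c,h)
round 1: derive cover(d,a) via R0 from knows(d,a)
round 1: derive cover(e,f) via R0 from knows(e,f)
round 1: derive cover(f,a) via R0 from knows(f,a)
round 1: derive cover(f,c) via R0 from knows(f,c)
round 1: derive cover(f,d) via R0 from knows(f,d)
round 1: derive cover(f,f) via R0 from knows(f,f)
round 1: derive cover(f,h) via R0 from knows(f,h)
round 1: derive cover(g,a) via R0 from knows(g,a)
round 1: derive cover(g,c) via R0 from knows(g,c)
round 1: derive cover(h,a) via R0 from knows(h,a)
round 2: derive cover(a,a) via R1 from cover(a,g), knows(g,a)
round 2: derive cover(a,c) via R1 from cover(a,g), knows(g,c)
round 2: derive cover(c,a) via R1 from cover(c,g), knows(g,a)
round 2: derive cover(d,g) via R1 from cover(d,a), knows(a,g)
round 2: derive cover(d,h) via R1 from cover(d,a), knows(a,h)
round 2: derive cover(e,a) via R1 from cover(e,f), knows(f,a)
round 2: derive cover(e,c) via R1 from cover(e,f), knows(f,c)
round 2: derive cover(e,d) via R1 from cover(e,f), knows(f,d)
round 2: derive cover(e,h) via R1 from cover(e,f), knows(f,h)
round 2: derive cover(f,g) via R1 from cover(f,a), knows(a,g)
round 2: derive cover(g,g) via R1 from cover(g,a), knows(a,g)
round 2: derive cover(g,h) via R1 from cover(g,a), knows(a,h)
round 2: derive cover(h,g) via R1 from cover(h,a), knows(a,g)
round 2: derive cover(h,h) via R1 from cover(h,a), knows(a,h)
round 3: derive cover(d,c) via R1 from cover(d,g), knows(g,c)
round 3: derive cover(e,g) via R1 from cover(e,a), knows(a,g)
round 3: derive cover(h,c) via R1 from cover(h,g), knows(g,c)

cover(d,c)  [via R1]
  cover(d,g)  [via R1]
    cover(d,a)  [via R0]
      knows(d,a)  [fact]
    knows(a,g)  [fact]
  knows(g,c)  [fact]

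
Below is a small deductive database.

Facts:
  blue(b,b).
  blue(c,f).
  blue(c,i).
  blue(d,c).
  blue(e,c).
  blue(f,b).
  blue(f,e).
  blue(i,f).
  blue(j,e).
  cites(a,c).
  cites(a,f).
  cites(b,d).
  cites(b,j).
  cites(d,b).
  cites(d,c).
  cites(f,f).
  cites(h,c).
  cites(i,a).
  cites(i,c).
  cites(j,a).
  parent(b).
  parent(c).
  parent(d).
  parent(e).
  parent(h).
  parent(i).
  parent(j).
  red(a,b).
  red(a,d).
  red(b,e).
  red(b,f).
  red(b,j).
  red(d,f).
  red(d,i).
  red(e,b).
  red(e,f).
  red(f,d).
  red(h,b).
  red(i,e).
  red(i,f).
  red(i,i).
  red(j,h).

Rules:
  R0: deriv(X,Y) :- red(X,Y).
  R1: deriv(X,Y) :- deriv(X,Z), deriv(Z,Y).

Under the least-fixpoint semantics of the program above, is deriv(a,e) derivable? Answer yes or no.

yes

round 1: derive deriv(a,b) via R0 from red(a,b)
round 1: derive deriv(a,d) via R0 from red(a,d)
round 1: derive deriv(b,e) via R0 from red(b,e)
round 1: derive deriv(b,f) via R0 from red(b,f)
round 1: derive deriv(b,j) via R0 from red(b,j)
round 1: derive deriv(d,f) via R0 from red(d,f)
round 1: derive deriv(d,i) via R0 from red(d,i)
round 1: derive deriv(e,b) via R0 from red(e,b)
round 1: derive deriv(e,f) via R0 from red(e,f)
round 1: derive deriv(f,d) via R0 from red(f,d)
round 1: derive deriv(h,b) via R0 from red(h,b)
round 1: derive deriv(i,e) via R0 from red(i,e)
round 1: derive deriv(i,f) via R0 from red(i,f)
round 1: derive deriv(i,i) via R0 from red(i,i)
round 1: derive deriv(j,h) via R0 from red(j,h)
round 2: derive deriv(a,e) via R1 from deriv(a,b), deriv(b,e)
round 2: derive deriv(a,f) via R1 from deriv(a,b), deriv(b,f)
round 2: derive deriv(a,i) via R1 from deriv(a,d), deriv(d,i)
round 2: derive deriv(a,j) via R1 from deriv(a,b), deriv(b,j)
round 2: derive deriv(b,b) via R1 from deriv(b,e), deriv(e,b)
round 2: derive deriv(b,d) via R1 from deriv(b,f), deriv(f,d)
round 2: derive deriv(b,h) via R1 from deriv(b,j), deriv(j,h)
round 2: derive deriv(d,d) via R1 from deriv(d,f), deriv(f,d)
round 2: derive deriv(d,e) via R1 from deriv(d,i), deriv(i,e)
round 2: derive deriv(e,d) via R1 from deriv(e,f), deriv(f,d)
round 2: derive deriv(e,e) via R1 from deriv(e,b), deriv(b,e)
round 2: derive deriv(e,j) via R1 from deriv(e,b), deriv(b,j)
round 2: derive deriv(f,f) via R1 from deriv(f,d), deriv(d,f)
round 2: derive deriv(f,i) via R1 from deriv(f,d), deriv(d,i)
round 2: derive deriv(h,e) via R1 from deriv(h,b), deriv(b,e)
round 2: derive deriv(h,f) via R1 from deriv(h,b), deriv(b,f)
round 2: derive deriv(h,j) via R1 from deriv(h,b), deriv(b,j)
round 2: derive deriv(i,b) via R1 from deriv(i,e), deriv(e,b)
round 2: derive deriv(i,d) via R1 from deriv(i,f), deriv(f,d)
round 2: derive deriv(j,b) via R1 from deriv(j,h), deriv(h,b)
round 3: derive deriv(a,h) via R1 from deriv(a,b), deriv(b,h)
round 3: derive deriv(b,i) via R1 from deriv(b,d), deriv(d,i)
round 3: derive deriv(d,b) via R1 from deriv(d,e), deriv(e,b)
round 3: derive deriv(d,j) via R1 from deriv(d,e), deriv(e,j)
round 3: derive deriv(e,h) via R1 from deriv(e,b), deriv(b,h)
round 3: derive deriv(e,i) via R1 from deriv(e,d), deriv(d,i)
round 3: derive deriv(f,b) via R1 from deriv(f,i), deriv(i,b)
round 3: derive deriv(f,e) via R1 from deriv(f,d), deriv(d,e)
round 3: derive deriv(h,d) via R1 from deriv(h,b), deriv(b,d)
round 3: derive deriv(h,h) via R1 from deriv(h,b), deriv(b,h)
round 3: derive deriv(h,i) via R1 from deriv(h,f), deriv(f,i)
round 3: derive deriv(i,h) via R1 from deriv(i,b), deriv(b,h)
round 3: derive deriv(i,j) via R1 from deriv(i,b), deriv(b,j)
round 3: derive deriv(j,d) via R1 from deriv(j,b), deriv(b,d)
round 3: derive deriv(j,e) via R1 from deriv(j,b), deriv(b,e)
round 3: derive deriv(j,f) via R1 from deriv(j,b), deriv(b,f)
round 3: derive deriv(j,j) via R1 from deriv(j,b), deriv(b,j)
round 4: derive deriv(d,h) via R1 from deriv(d,b), deriv(b,h)
round 4: derive deriv(f,h) via R1 from deriv(f,b), deriv(b,h)
round 4: derive deriv(f,j) via R1 from deriv(f,b), deriv(b,j)
round 4: derive deriv(j,i) via R1 from deriv(j,b), deriv(b,i)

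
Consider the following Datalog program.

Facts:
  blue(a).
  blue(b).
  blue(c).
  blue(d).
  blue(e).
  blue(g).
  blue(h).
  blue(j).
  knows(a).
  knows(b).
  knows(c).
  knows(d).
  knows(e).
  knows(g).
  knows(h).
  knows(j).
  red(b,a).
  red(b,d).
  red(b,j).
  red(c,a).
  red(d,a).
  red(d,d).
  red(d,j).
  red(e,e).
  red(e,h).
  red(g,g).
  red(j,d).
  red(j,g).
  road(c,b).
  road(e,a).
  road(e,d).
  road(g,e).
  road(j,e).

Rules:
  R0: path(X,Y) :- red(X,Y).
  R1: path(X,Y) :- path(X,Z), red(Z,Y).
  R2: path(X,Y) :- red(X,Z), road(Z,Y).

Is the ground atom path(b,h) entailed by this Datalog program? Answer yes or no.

yes

round 1: derive path(b,a) via R0 from red(b,a)
round 1: derive path(b,d) via R0 from red(b,d)
round 1: derive path(b,j) via R0 from red(b,j)
round 1: derive path(c,a) via R0 from red(c,a)
round 1: derive path(d,a) via R0 from red(d,a)
round 1: derive path(d,d) via R0 from red(d,d)
round 1: derive path(d,j) via R0 from red(d,j)
round 1: derive path(e,e) via R0 from red(e,e)
round 1: derive path(e,h) via R0 from red(e,h)
round 1: derive path(g,g) via R0 from red(g,g)
round 1: derive path(j,d) via R0 from red(j,d)
round 1: derive path(j,g) via R0 from red(j,g)
round 1: derive path(b,e) via R2 from red(b,j), road(j,e)
round 1: derive path(d,e) via R2 from red(d,j), road(j,e)
round 1: derive path(e,a) via R2 from red(e,e), road(e,a)
round 1: derive path(e,d) via R2 from red(e,e), road(e,d)
round 1: derive path(g,e) via R2 from red(g,g), road(g,e)
round 1: derive path(j,e) via R2 from red(j,g), road(g,e)
round 2: derive path(b,g) via R1 from path(b,j), red(j,g)
round 2: derive path(b,h) via R1 from path(b,e), red(e,h)
round 2: derive path(d,g) via R1 from path(d,j), red(j,g)
round 2: derive path(d,h) via R1 from path(d,e), red(e,h)
round 2: derive path(e,j) via R1 from path(e,d), red(d,j)
round 2: derive path(g,h) via R1 from path(g,e), red(e,h)
round 2: derive path(j,a) via R1 from path(j,d), red(d,a)
round 2: derive path(j,h) via R1 from path(j,e), red(e,h)
round 2: derive path(j,j) via R1 from path(j,d), red(d,j)
round 3: derive path(e,g) via R1 from path(e,j), red(j,g)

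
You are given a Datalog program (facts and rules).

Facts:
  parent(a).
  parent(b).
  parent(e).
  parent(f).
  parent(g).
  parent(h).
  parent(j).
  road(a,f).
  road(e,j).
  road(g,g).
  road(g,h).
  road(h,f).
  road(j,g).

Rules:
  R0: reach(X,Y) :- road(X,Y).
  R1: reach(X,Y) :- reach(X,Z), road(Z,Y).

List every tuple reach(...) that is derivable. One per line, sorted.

round 1: derive reach(a,f) via R0 from road(a,f)
round 1: derive reach(e,j) via R0 from road(e,j)
round 1: derive reach(g,g) via R0 from road(g,g)
round 1: derive reach(g,h) via R0 from road(g,h)
round 1: derive reach(h,f) via R0 from road(h,f)
round 1: derive reach(j,g) via R0 from road(j,g)
round 2: derive reach(e,g) via R1 from reach(e,j), road(j,g)
round 2: derive reach(g,f) via R1 from reach(g,h), road(h,f)
round 2: derive reach(j,h) via R1 from reach(j,g), road(g,h)
round 3: derive reach(e,h) via R1 from reach(e,g), road(g,h)
round 3: derive reach(j,f) via R1 from reach(j,h), road(h,f)
round 4: derive reach(e,f) via R1 from reach(e,h), road(h,f)

reach(a,f)
reach(e,f)
reach(e,g)
reach(e,h)
reach(e,j)
reach(g,f)
reach(g,g)
reach(g,h)
reach(h,f)
reach(j,f)
reach(j,g)
reach(j,h)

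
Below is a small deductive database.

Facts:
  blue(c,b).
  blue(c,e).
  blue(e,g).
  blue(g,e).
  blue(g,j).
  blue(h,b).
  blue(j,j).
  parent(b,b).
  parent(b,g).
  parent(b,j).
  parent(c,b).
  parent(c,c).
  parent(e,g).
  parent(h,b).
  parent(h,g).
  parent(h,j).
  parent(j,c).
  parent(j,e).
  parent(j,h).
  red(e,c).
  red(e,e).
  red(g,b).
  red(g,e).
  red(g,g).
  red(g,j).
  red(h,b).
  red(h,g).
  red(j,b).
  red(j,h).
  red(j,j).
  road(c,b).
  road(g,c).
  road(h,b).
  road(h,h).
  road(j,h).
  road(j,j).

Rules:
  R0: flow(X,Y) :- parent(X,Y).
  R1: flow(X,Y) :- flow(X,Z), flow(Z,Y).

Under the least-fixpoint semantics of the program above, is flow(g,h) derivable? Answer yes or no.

round 1: derive flow(b,b) via R0 from parent(b,b)
round 1: derive flow(b,g) via R0 from parent(b,g)
round 1: derive flow(b,j) via R0 from parent(b,j)
round 1: derive flow(c,b) via R0 from parent(c,b)
round 1: derive flow(c,c) via R0 from parent(c,c)
round 1: derive flow(e,g) via R0 from parent(e,g)
round 1: derive flow(h,b) via R0 from parent(h,b)
round 1: derive flow(h,g) via R0 from parent(h,g)
round 1: derive flow(h,j) via R0 from parent(h,j)
round 1: derive flow(j,c) via R0 from parent(j,c)
round 1: derive flow(j,e) via R0 from parent(j,e)
round 1: derive flow(j,h) via R0 from parent(j,h)
round 2: derive flow(b,c) via R1 from flow(b,j), flow(j,c)
round 2: derive flow(b,e) via R1 from flow(b,j), flow(j,e)
round 2: derive flow(b,h) via R1 from flow(b,j), flow(j,h)
round 2: derive flow(c,g) via R1 from flow(c,b), flow(b,g)
round 2: derive flow(c,j) via R1 from flow(c,b), flow(b,j)
round 2: derive flow(h,c) via R1 from flow(h,j), flow(j,c)
round 2: derive flow(h,e) via R1 from flow(h,j), flow(j,e)
round 2: derive flow(h,h) via R1 from flow(h,j), flow(j,h)
round 2: derive flow(j,b) via R1 from flow(j,c), flow(c,b)
round 2: derive flow(j,g) via R1 from flow(j,e), flow(e,g)
round 2: derive flow(j,j) via R1 from flow(j,h), flow(h,j)
round 3: derive flow(c,e) via R1 from flow(c,b), flow(b,e)
round 3: derive flow(c,h) via R1 from flow(c,b), flow(b,h)

no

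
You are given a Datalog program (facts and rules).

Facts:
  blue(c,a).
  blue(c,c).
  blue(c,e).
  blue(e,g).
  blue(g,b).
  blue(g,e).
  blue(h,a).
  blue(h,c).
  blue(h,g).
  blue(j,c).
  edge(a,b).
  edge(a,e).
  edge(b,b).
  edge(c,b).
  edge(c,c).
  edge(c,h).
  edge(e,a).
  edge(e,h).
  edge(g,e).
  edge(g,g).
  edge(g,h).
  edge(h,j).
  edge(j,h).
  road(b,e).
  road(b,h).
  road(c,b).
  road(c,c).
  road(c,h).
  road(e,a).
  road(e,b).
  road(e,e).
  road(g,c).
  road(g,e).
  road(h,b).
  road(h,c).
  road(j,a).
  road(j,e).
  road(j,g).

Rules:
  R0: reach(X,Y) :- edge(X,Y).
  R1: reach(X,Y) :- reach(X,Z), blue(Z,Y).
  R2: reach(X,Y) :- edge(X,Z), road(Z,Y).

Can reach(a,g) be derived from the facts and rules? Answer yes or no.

yes

round 1: derive reach(a,b) via R0 from edge(a,b)
round 1: derive reach(a,e) via R0 from edge(a,e)
round 1: derive reach(b,b) via R0 from edge(b,b)
round 1: derive reach(c,b) via R0 from edge(c,b)
round 1: derive reach(c,c) via R0 from edge(c,c)
round 1: derive reach(c,h) via R0 from edge(c,h)
round 1: derive reach(e,a) via R0 from edge(e,a)
round 1: derive reach(e,h) via R0 from edge(e,h)
round 1: derive reach(g,e) via R0 from edge(g,e)
round 1: derive reach(g,g) via R0 from edge(g,g)
round 1: derive reach(g,h) via R0 from edge(g,h)
round 1: derive reach(h,j) via R0 from edge(h,j)
round 1: derive reach(j,h) via R0 from edge(j,h)
round 1: derive reach(a,a) via R2 from edge(a,e), road(e,a)
round 1: derive reach(a,h) via R2 from edge(a,b), road(b,h)
round 1: derive reach(b,e) via R2 from edge(b,b), road(b,e)
round 1: derive reach(b,h) via R2 from edge(b,b), road(b,h)
round 1: derive reach(c,e) via R2 from edge(c,b), road(b,e)
round 1: derive reach(e,b) via R2 from edge(e,h), road(h,b)
round 1: derive reach(e,c) via R2 from edge(e,h), road(h,c)
round 1: derive reach(g,a) via R2 from edge(g,e), road(e,a)
round 1: derive reach(g,b) via R2 from edge(g,e), road(e,b)
round 1: derive reach(g,c) via R2 from edge(g,g), road(g,c)
round 1: derive reach(h,a) via R2 from edge(h,j), road(j,a)
round 1: derive reach(h,e) via R2 from edge(h,j), road(j,e)
round 1: derive reach(h,g) via R2 from edge(h,j), road(j,g)
round 1: derive reach(j,b) via R2 from edge(j,h), road(h,b)
round 1: derive reach(j,c) via R2 from edge(j,h), road(h,c)
round 2: derive reach(a,c) via R1 from reach(a,h), blue(h,c)
round 2: derive reach(a,g) via R1 from reach(a,e), blue(e,g)
round 2: derive reach(b,a) via R1 from reach(b,h), blue(h,a)
round 2: derive reach(b,c) via R1 from reach(b,h), blue(h,c)
round 2: derive reach(b,g) via R1 from reach(b,e), blue(e,g)
round 2: derive reach(c,a) via R1 from reach(c,c), blue(c,a)
round 2: derive reach(c,g) via R1 from reach(c,e), blue(e,g)
round 2: derive reach(e,e) via R1 from reach(e,c), blue(c,e)
round 2: derive reach(e,g) via R1 from reach(e,h), blue(h,g)
round 2: derive reach(h,b) via R1 from reach(h,g), blue(g,b)
round 2: derive reach(h,c) via R1 from reach(h,j), blue(j,c)
round 2: derive reach(j,a) via R1 from reach(j,c), blue(c,a)
round 2: derive reach(j,e) via R1 from reach(j,c), blue(c,e)
round 2: derive reach(j,g) via R1 from reach(j,h), blue(h,g)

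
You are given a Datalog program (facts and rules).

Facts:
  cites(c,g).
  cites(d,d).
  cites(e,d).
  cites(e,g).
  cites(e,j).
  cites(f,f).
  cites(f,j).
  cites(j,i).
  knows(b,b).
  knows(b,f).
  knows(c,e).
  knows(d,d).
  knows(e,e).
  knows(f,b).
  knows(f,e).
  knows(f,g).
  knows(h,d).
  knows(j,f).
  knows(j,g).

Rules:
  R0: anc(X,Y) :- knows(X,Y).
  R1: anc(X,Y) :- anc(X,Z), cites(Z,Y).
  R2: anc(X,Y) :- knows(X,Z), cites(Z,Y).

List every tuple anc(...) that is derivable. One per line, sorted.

anc(b,b)
anc(b,f)
anc(b,i)
anc(b,j)
anc(c,d)
anc(c,e)
anc(c,g)
anc(c,i)
anc(c,j)
anc(d,d)
anc(e,d)
anc(e,e)
anc(e,g)
anc(e,i)
anc(e,j)
anc(f,b)
anc(f,d)
anc(f,e)
anc(f,g)
anc(f,i)
anc(f,j)
anc(h,d)
anc(j,f)
anc(j,g)
anc(j,i)
anc(j,j)

round 1: derive anc(b,b) via R0 from knows(b,b)
round 1: derive anc(b,f) via R0 from knows(b,f)
round 1: derive anc(c,e) via R0 from knows(c,e)
round 1: derive anc(d,d) via R0 from knows(d,d)
round 1: derive anc(e,e) via R0 from knows(e,e)
round 1: derive anc(f,b) via R0 from knows(f,b)
round 1: derive anc(f,e) via R0 from knows(f,e)
round 1: derive anc(f,g) via R0 from knows(f,g)
round 1: derive anc(h,d) via R0 from knows(h,d)
round 1: derive anc(j,f) via R0 from knows(j,f)
round 1: derive anc(j,g) via R0 from knows(j,g)
round 1: derive anc(b,j) via R2 from knows(b,f), cites(f,j)
round 1: derive anc(c,d) via R2 from knows(c,e), cites(e,d)
round 1: derive anc(c,g) via R2 from knows(c,e), cites(e,g)
round 1: derive anc(c,j) via R2 from knows(c,e), cites(e,j)
round 1: derive anc(e,d) via R2 from knows(e,e), cites(e,d)
round 1: derive anc(e,g) via R2 from knows(e,e), cites(e,g)
round 1: derive anc(e,j) via R2 from knows(e,e), cites(e,j)
round 1: derive anc(f,d) via R2 from knows(f,e), cites(e,d)
round 1: derive anc(f,j) via R2 from knows(f,e), cites(e,j)
round 1: derive anc(j,j) via R2 from knows(j,f), cites(f,j)
round 2: derive anc(b,i) via R1 from anc(b,j), cites(j,i)
round 2: derive anc(c,i) via R1 from anc(c,j), cites(j,i)
round 2: derive anc(e,i) via R1 from anc(e,j), cites(j,i)
round 2: derive anc(f,i) via R1 from anc(f,j), cites(j,i)
round 2: derive anc(j,i) via R1 from anc(j,j), cites(j,i)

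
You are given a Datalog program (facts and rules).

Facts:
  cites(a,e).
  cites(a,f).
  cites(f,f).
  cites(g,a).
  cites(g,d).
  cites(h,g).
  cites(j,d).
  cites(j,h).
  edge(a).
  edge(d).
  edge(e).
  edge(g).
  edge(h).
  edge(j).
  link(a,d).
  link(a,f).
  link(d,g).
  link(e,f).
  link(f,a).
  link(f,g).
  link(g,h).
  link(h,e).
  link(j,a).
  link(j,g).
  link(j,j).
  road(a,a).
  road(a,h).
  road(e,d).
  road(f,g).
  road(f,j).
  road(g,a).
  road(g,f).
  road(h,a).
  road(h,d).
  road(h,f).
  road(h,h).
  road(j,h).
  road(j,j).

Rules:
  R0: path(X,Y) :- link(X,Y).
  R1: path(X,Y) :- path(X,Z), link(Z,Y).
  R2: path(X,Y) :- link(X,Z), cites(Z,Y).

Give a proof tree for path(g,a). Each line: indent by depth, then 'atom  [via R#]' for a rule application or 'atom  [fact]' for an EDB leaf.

round 1: derive path(a,d) via R0 from link(a,d)
round 1: derive path(a,f) via R0 from link(a,f)
round 1: derive path(d,g) via R0 from link(d,g)
round 1: derive path(e,f) via R0 from link(e,f)
round 1: derive path(f,a) via R0 from link(f,a)
round 1: derive path(f,g) via R0 from link(f,g)
round 1: derive path(g,h) via R0 from link(g,h)
round 1: derive path(h,e) via R0 from link(h,e)
round 1: derive path(j,a) via R0 from link(j,a)
round 1: derive path(j,g) via R0 from link(j,g)
round 1: derive path(j,j) via R0 from link(j,j)
round 1: derive path(d,a) via R2 from link(d,g), cites(g,a)
round 1: derive path(d,d) via R2 from link(d,g), cites(g,d)
round 1: derive path(f,d) via R2 from link(f,g), cites(g,d)
round 1: derive path(f,e) via R2 from link(f,a), cites(a,e)
round 1: derive path(f,f) via R2 from link(f,a), cites(a,f)
round 1: derive path(g,g) via R2 from link(g,h), cites(h,g)
round 1: derive path(j,d) via R2 from link(j,g), cites(g,d)
round 1: derive path(j,e) via R2 from link(j,a), cites(a,e)
round 1: derive path(j,f) via R2 from link(j,a), cites(a,f)
round 1: derive path(j,h) via R2 from link(j,j), cites(j,h)
round 2: derive path(a,a) via R1 from path(a,f), link(f,a)
round 2: derive path(a,g) via R1 from path(a,d), link(d,g)
round 2: derive path(d,f) via R1 from path(d,a), link(a,f)
round 2: derive path(d,h) via R1 from path(d,g), link(g,h)
round 2: derive path(e,a) via R1 from path(e,f), link(f,a)
round 2: derive path(e,g) via R1 from path(e,f), link(f,g)
round 2: derive path(f,h) via R1 from path(f,g), link(g,h)
round 2: derive path(g,e) via R1 from path(g,h), link(h,e)
round 2: derive path(h,f) via R1 from path(h,e), link(e,f)
round 3: derive path(a,h) via R1 from path(a,g), link(g,h)
round 3: derive path(d,e) via R1 from path(d,h), link(h,e)
round 3: derive path(e,d) via R1 from path(e,a), link(a,d)
round 3: derive path(e,h) via R1 from path(e,g), link(g,h)
round 3: derive path(g,f) via R1 from path(g,e), link(e,f)
round 3: derive path(h,a) via R1 from path(h,f), link(f,a)
round 3: derive path(h,g) via R1 from path(h,f), link(f,g)
round 4: derive path(a,e) via R1 from path(a,h), link(h,e)
round 4: derive path(e,e) via R1 from path(e,h), link(h,e)
round 4: derive path(g,a) via R1 from path(g,f), link(f,a)
round 4: derive path(h,d) via R1 from path(h,a), link(a,d)
round 4: derive path(h,h) via R1 from path(h,g), link(g,h)
round 5: derive path(g,d) via R1 from path(g,a), link(a,d)

path(g,a)  [via R1]
  path(g,f)  [via R1]
    path(g,e)  [via R1]
      path(g,h)  [via R0]
        link(g,h)  [fact]
      link(h,e)  [fact]
    link(e,f)  [fact]
  link(f,a)  [fact]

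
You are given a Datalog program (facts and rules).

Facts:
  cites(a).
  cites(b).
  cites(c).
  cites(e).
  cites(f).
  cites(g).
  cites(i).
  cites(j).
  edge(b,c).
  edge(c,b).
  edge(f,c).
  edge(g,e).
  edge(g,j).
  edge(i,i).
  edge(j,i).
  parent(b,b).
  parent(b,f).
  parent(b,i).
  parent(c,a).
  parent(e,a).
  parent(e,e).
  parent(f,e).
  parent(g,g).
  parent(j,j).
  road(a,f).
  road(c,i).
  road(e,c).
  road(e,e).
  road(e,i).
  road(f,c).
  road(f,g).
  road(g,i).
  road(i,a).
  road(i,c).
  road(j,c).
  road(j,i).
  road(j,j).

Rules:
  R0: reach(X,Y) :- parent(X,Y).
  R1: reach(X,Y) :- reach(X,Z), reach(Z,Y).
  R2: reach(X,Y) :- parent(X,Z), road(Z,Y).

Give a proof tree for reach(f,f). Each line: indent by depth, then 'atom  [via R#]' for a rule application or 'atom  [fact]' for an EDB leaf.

round 1: derive reach(b,b) via R0 from parent(b,b)
round 1: derive reach(b,f) via R0 from parent(b,f)
round 1: derive reach(b,i) via R0 from parent(b,i)
round 1: derive reach(c,a) via R0 from parent(c,a)
round 1: derive reach(e,a) via R0 from parent(e,a)
round 1: derive reach(e,e) via R0 from parent(e,e)
round 1: derive reach(f,e) via R0 from parent(f,e)
round 1: derive reach(g,g) via R0 from parent(g,g)
round 1: derive reach(j,j) via R0 from parent(j,j)
round 1: derive reach(b,a) via R2 from parent(b,i), road(i,a)
round 1: derive reach(b,c) via R2 from parent(b,f), road(f,c)
round 1: derive reach(b,g) via R2 from parent(b,f), road(f,g)
round 1: derive reach(c,f) via R2 from parent(c,a), road(a,f)
round 1: derive reach(e,c) via R2 from parent(e,e), road(e,c)
round 1: derive reach(e,f) via R2 from parent(e,a), road(a,f)
round 1: derive reach(e,i) via R2 from parent(e,e), road(e,i)
round 1: derive reach(f,c) via R2 from parent(f,e), road(e,c)
round 1: derive reach(f,i) via R2 from parent(f,e), road(e,i)
round 1: derive reach(g,i) via R2 from parent(g,g), road(g,i)
round 1: derive reach(j,c) via R2 from parent(j,j), road(j,c)
round 1: derive reach(j,i) via R2 from parent(j,j), road(j,i)
round 2: derive reach(b,e) via R1 from reach(b,f), reach(f,e)
round 2: derive reach(c,c) via R1 from reach(c,f), reach(f,c)
round 2: derive reach(c,e) via R1 from reach(c,f), reach(f,e)
round 2: derive reach(c,i) via R1 from reach(c,f), reach(f,i)
round 2: derive reach(f,a) via R1 from reach(f,c), reach(c,a)
round 2: derive reach(f,f) via R1 from reach(f,c), reach(c,f)
round 2: derive reach(j,a) via R1 from reach(j,c), reach(c,a)
round 2: derive reach(j,f) via R1 from reach(j,c), reach(c,f)
round 3: derive reach(j,e) via R1 from reach(j,c), reach(c,e)

reach(f,f)  [via R1]
  reach(f,c)  [via R2]
    parent(f,e)  [fact]
    road(e,c)  [fact]
  reach(c,f)  [via R2]
    parent(c,a)  [fact]
    road(a,f)  [fact]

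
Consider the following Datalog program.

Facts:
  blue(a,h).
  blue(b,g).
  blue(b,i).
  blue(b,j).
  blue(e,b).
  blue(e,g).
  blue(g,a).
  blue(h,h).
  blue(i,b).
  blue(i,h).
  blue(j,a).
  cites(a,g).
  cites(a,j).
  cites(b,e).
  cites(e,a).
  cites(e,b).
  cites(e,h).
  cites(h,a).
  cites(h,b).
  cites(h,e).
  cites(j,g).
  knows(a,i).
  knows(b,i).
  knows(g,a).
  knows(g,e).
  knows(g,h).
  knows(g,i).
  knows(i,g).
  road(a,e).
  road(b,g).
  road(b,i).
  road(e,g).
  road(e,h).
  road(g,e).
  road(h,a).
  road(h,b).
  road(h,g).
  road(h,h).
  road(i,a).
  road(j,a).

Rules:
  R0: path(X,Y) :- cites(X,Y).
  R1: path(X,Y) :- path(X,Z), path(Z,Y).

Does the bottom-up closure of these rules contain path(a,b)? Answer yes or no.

no

round 1: derive path(a,g) via R0 from cites(a,g)
round 1: derive path(a,j) via R0 from cites(a,j)
round 1: derive path(b,e) via R0 from cites(b,e)
round 1: derive path(e,a) via R0 from cites(e,a)
round 1: derive path(e,b) via R0 from cites(e,b)
round 1: derive path(e,h) via R0 from cites(e,h)
round 1: derive path(h,a) via R0 from cites(h,a)
round 1: derive path(h,b) via R0 from cites(h,b)
round 1: derive path(h,e) via R0 from cites(h,e)
round 1: derive path(j,g) via R0 from cites(j,g)
round 2: derive path(b,a) via R1 from path(b,e), path(e,a)
round 2: derive path(b,b) via R1 from path(b,e), path(e,b)
round 2: derive path(b,h) via R1 from path(b,e), path(e,h)
round 2: derive path(e,e) via R1 from path(e,b), path(b,e)
round 2: derive path(e,g) via R1 from path(e,a), path(a,g)
round 2: derive path(e,j) via R1 from path(e,a), path(a,j)
round 2: derive path(h,g) via R1 from path(h,a), path(a,g)
round 2: derive path(h,h) via R1 from path(h,e), path(e,h)
round 2: derive path(h,j) via R1 from path(h,a), path(a,j)
round 3: derive path(b,g) via R1 from path(b,a), path(a,g)
round 3: derive path(b,j) via R1 from path(b,a), path(a,j)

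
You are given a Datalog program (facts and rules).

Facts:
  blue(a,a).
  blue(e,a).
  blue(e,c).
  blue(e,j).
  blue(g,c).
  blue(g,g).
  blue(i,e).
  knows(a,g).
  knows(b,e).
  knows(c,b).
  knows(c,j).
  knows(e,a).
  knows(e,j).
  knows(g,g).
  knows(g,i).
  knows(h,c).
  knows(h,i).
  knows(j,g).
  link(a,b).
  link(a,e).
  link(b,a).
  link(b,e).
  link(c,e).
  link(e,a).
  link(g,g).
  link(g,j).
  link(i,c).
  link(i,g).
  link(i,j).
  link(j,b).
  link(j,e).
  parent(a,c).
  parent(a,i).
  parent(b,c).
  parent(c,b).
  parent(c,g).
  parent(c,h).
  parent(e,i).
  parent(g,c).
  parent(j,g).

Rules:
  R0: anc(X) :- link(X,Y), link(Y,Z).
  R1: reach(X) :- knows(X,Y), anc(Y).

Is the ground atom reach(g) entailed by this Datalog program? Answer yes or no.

round 1: derive anc(a) via R0 from link(a,b), link(b,a)
round 1: derive anc(b) via R0 from link(b,a), link(a,b)
round 1: derive anc(c) via R0 from link(c,e), link(e,a)
round 1: derive anc(e) via R0 from link(e,a), link(a,b)
round 1: derive anc(g) via R0 from link(g,g), link(g,g)
round 1: derive anc(i) via R0 from link(i,c), link(c,e)
round 1: derive anc(j) via R0 from link(j,b), link(b,a)
round 2: derive reach(a) via R1 from knows(a,g), anc(g)
round 2: derive reach(b) via R1 from knows(b,e), anc(e)
round 2: derive reach(c) via R1 from knows(c,b), anc(b)
round 2: derive reach(e) via R1 from knows(e,a), anc(a)
round 2: derive reach(g) via R1 from knows(g,g), anc(g)
round 2: derive reach(h) via R1 from knows(h,c), anc(c)
round 2: derive reach(j) via R1 from knows(j,g), anc(g)

yes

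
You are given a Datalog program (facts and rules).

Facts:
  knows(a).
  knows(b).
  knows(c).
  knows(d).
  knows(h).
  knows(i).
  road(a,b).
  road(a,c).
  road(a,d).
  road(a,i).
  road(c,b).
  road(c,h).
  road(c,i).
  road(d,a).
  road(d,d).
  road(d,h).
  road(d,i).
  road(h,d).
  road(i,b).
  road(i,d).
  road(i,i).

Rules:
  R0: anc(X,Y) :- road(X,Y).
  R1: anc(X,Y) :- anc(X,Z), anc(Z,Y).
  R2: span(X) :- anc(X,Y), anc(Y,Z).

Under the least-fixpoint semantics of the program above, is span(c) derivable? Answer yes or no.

yes

round 1: derive anc(a,b) via R0 from road(a,b)
round 1: derive anc(a,c) via R0 from road(a,c)
round 1: derive anc(a,d) via R0 from road(a,d)
round 1: derive anc(a,i) via R0 from road(a,i)
round 1: derive anc(c,b) via R0 from road(c,b)
round 1: derive anc(c,h) via R0 from road(c,h)
round 1: derive anc(c,i) via R0 from road(c,i)
round 1: derive anc(d,a) via R0 from road(d,a)
round 1: derive anc(d,d) via R0 from road(d,d)
round 1: derive anc(d,h) via R0 from road(d,h)
round 1: derive anc(d,i) via R0 from road(d,i)
round 1: derive anc(h,d) via R0 from road(h,d)
round 1: derive anc(i,b) via R0 from road(i,b)
round 1: derive anc(i,d) via R0 from road(i,d)
round 1: derive anc(i,i) via R0 from road(i,i)
round 2: derive anc(a,a) via R1 from anc(a,d), anc(d,a)
round 2: derive anc(a,h) via R1 from anc(a,c), anc(c,h)
round 2: derive anc(c,d) via R1 from anc(c,h), anc(h,d)
round 2: derive anc(d,b) via R1 from anc(d,a), anc(a,b)
round 2: derive anc(d,c) via R1 from anc(d,a), anc(a,c)
round 2: derive anc(h,a) via R1 from anc(h,d), anc(d,a)
round 2: derive anc(h,h) via R1 from anc(h,d), anc(d,h)
round 2: derive anc(h,i) via R1 from anc(h,d), anc(d,i)
round 2: derive anc(i,a) via R1 from anc(i,d), anc(d,a)
round 2: derive anc(i,h) via R1 from anc(i,d), anc(d,h)
round 2: derive span(a) via R2 from anc(a,c), anc(c,b)
round 2: derive span(c) via R2 from anc(c,h), anc(h,d)
round 2: derive span(d) via R2 from anc(d,a), anc(a,b)
round 2: derive span(h) via R2 from anc(h,d), anc(d,a)
round 2: derive span(i) via R2 from anc(i,d), anc(d,a)
round 3: derive anc(c,a) via R1 from anc(c,d), anc(d,a)
round 3: derive anc(c,c) via R1 from anc(c,d), anc(d,c)
round 3: derive anc(h,b) via R1 from anc(h,a), anc(a,b)
round 3: derive anc(h,c) via R1 from anc(h,a), anc(a,c)
round 3: derive anc(i,c) via R1 from anc(i,a), anc(a,c)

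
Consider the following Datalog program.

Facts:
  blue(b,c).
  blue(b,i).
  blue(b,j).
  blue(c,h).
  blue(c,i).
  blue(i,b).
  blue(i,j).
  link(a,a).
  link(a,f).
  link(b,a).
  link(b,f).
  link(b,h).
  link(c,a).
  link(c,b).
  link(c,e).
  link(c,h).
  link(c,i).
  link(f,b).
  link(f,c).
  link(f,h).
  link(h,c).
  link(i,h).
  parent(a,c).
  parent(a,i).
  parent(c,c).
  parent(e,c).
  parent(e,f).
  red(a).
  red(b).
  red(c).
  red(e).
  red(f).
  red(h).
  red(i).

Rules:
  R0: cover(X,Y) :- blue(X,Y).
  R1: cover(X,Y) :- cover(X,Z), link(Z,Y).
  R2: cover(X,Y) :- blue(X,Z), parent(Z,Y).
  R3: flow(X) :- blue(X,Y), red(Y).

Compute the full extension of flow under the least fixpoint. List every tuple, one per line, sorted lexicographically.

flow(b)
flow(c)
flow(i)

round 1: derive flow(b) via R3 from blue(b,c), red(c)
round 1: derive flow(c) via R3 from blue(c,h), red(h)
round 1: derive flow(i) via R3 from blue(i,b), red(b)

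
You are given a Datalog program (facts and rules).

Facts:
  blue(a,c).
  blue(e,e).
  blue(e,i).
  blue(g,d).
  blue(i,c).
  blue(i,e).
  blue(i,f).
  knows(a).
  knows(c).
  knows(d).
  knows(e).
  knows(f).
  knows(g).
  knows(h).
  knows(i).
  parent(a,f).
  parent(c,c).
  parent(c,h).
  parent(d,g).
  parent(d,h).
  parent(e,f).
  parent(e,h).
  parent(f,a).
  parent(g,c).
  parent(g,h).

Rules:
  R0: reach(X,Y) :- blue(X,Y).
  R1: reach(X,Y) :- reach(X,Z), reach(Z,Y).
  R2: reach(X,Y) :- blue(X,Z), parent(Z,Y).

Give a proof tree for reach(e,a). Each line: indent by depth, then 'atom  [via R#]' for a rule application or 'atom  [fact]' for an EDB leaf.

round 1: derive reach(a,c) via R0 from blue(a,c)
round 1: derive reach(e,e) via R0 from blue(e,e)
round 1: derive reach(e,i) via R0 from blue(e,i)
round 1: derive reach(g,d) via R0 from blue(g,d)
round 1: derive reach(i,c) via R0 from blue(i,c)
round 1: derive reach(i,e) via R0 from blue(i,e)
round 1: derive reach(i,f) via R0 from blue(i,f)
round 1: derive reach(a,h) via R2 from blue(a,c), parent(c,h)
round 1: derive reach(e,f) via R2 from blue(e,e), parent(e,f)
round 1: derive reach(e,h) via R2 from blue(e,e), parent(e,h)
round 1: derive reach(g,g) via R2 from blue(g,d), parent(d,g)
round 1: derive reach(g,h) via R2 from blue(g,d), parent(d,h)
round 1: derive reach(i,a) via R2 from blue(i,f), parent(f,a)
round 1: derive reach(i,h) via R2 from blue(i,c), parent(c,h)
round 2: derive reach(e,a) via R1 from reach(e,i), reach(i,a)
round 2: derive reach(e,c) via R1 from reach(e,i), reach(i,c)
round 2: derive reach(i,i) via R1 from reach(i,e), reach(e,i)

reach(e,a)  [via R1]
  reach(e,i)  [via R0]
    blue(e,i)  [fact]
  reach(i,a)  [via R2]
    blue(i,f)  [fact]
    parent(f,a)  [fact]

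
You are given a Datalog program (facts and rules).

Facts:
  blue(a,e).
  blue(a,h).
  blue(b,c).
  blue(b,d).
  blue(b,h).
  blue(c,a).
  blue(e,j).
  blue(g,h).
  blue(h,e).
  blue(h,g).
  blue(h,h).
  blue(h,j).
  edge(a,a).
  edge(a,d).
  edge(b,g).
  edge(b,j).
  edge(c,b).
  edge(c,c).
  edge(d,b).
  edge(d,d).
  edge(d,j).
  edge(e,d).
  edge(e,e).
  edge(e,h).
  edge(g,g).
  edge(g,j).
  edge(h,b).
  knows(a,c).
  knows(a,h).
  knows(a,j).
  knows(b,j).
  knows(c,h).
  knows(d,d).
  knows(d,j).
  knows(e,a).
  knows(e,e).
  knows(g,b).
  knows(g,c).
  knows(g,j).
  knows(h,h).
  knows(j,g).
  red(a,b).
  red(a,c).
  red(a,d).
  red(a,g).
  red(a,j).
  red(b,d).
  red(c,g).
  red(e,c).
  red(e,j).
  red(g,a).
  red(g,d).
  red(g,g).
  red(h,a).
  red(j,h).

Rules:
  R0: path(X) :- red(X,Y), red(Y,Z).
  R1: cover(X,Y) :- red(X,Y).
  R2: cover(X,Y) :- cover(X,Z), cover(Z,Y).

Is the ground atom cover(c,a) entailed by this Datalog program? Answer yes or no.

round 1: derive cover(a,b) via R1 from red(a,b)
round 1: derive cover(a,c) via R1 from red(a,c)
round 1: derive cover(a,d) via R1 from red(a,d)
round 1: derive cover(a,g) via R1 from red(a,g)
round 1: derive cover(a,j) via R1 from red(a,j)
round 1: derive cover(b,d) via R1 from red(b,d)
round 1: derive cover(c,g) via R1 from red(c,g)
round 1: derive cover(e,c) via R1 from red(e,c)
round 1: derive cover(e,j) via R1 from red(e,j)
round 1: derive cover(g,a) via R1 from red(g,a)
round 1: derive cover(g,d) via R1 from red(g,d)
round 1: derive cover(g,g) via R1 from red(g,g)
round 1: derive cover(h,a) via R1 from red(h,a)
round 1: derive cover(j,h) via R1 from red(j,h)
round 2: derive cover(a,a) via R2 from cover(a,g), cover(g,a)
round 2: derive cover(a,h) via R2 from cover(a,j), cover(j,h)
round 2: derive cover(c,a) via R2 from cover(c,g), cover(g,a)
round 2: derive cover(c,d) via R2 from cover(c,g), cover(g,d)
round 2: derive cover(e,g) via R2 from cover(e,c), cover(c,g)
round 2: derive cover(e,h) via R2 from cover(e,j), cover(j,h)
round 2: derive cover(g,b) via R2 from cover(g,a), cover(a,b)
round 2: derive cover(g,c) via R2 from cover(g,a), cover(a,c)
round 2: derive cover(g,j) via R2 from cover(g,a), cover(a,j)
round 2: derive cover(h,b) via R2 from cover(h,a), cover(a,b)
round 2: derive cover(h,c) via R2 from cover(h,a), cover(a,c)
round 2: derive cover(h,d) via R2 from cover(h,a), cover(a,d)
round 2: derive cover(h,g) via R2 from cover(h,a), cover(a,g)
round 2: derive cover(h,j) via R2 from cover(h,a), cover(a,j)
round 2: derive cover(j,a) via R2 from cover(j,h), cover(h,a)
round 3: derive cover(c,b) via R2 from cover(c,a), cover(a,b)
round 3: derive cover(c,c) via R2 from cover(c,a), cover(a,c)
round 3: derive cover(c,h) via R2 from cover(c,a), cover(a,h)
round 3: derive cover(c,j) via R2 from cover(c,a), cover(a,j)
round 3: derive cover(e,a) via R2 from cover(e,c), cover(c,a)
round 3: derive cover(e,b) via R2 from cover(e,g), cover(g,b)
round 3: derive cover(e,d) via R2 from cover(e,c), cover(c,d)
round 3: derive cover(g,h) via R2 from cover(g,a), cover(a,h)
round 3: derive cover(h,h) via R2 from cover(h,a), cover(a,h)
round 3: derive cover(j,b) via R2 from cover(j,a), cover(a,b)
round 3: derive cover(j,c) via R2 from cover(j,a), cover(a,c)
round 3: derive cover(j,d) via R2 from cover(j,a), cover(a,d)
round 3: derive cover(j,g) via R2 from cover(j,a), cover(a,g)
round 3: derive cover(j,j) via R2 from cover(j,a), cover(a,j)

yes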